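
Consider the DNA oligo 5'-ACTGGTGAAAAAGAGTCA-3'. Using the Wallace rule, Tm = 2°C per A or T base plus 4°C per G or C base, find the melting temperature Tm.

Scanning the sequence gives G=5, T=3, C=2, A=8.
So N_AT = 11 and N_GC = 7.
Tm = 4·7 + 2·11 = 28 + 22 = 50°C

50°C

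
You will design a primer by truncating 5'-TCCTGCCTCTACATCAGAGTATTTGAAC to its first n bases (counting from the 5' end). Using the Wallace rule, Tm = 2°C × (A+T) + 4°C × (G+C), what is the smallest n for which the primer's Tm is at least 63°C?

n = 22

First 21 bases: TCCTGCCTCTACATCAGAGTA → Tm = 62°C (< 63°C)
First 22 bases: TCCTGCCTCTACATCAGAGTAT → Tm = 64°C (≥ 63°C)
Since every base adds ≥2°C, Tm only increases with n, so the threshold is first crossed at n = 22.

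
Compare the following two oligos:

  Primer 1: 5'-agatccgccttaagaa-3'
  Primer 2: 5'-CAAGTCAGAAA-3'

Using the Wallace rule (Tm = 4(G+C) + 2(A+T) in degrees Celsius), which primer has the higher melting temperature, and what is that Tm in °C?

Primer 1, 46°C

Primer 1: A+T=9, G+C=7 → Tm = 2(9)+4(7) = 46°C
Primer 2: A+T=7, G+C=4 → Tm = 2(7)+4(4) = 30°C
46°C vs 30°C → primer 1 is higher.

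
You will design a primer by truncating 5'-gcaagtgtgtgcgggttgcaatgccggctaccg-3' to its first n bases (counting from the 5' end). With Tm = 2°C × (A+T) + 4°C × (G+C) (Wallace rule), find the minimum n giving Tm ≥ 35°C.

First 11 bases: GCAAGTGTGTG → Tm = 34°C (< 35°C)
First 12 bases: GCAAGTGTGTGC → Tm = 38°C (≥ 35°C)
Since every base adds ≥2°C, Tm only increases with n, so the threshold is first crossed at n = 12.

n = 12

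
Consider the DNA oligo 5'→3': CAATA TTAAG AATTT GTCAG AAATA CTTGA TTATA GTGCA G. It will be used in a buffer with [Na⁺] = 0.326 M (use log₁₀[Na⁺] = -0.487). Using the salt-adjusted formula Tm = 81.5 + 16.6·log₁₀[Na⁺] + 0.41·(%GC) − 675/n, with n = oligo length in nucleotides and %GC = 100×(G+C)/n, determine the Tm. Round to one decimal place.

Length n = 41. A=16, C=4, T=14, G=7
G+C = 11, so %GC = 11/41 × 100 = 26.829%
Salt term: 16.6 × (-0.487) = -8.084
GC term: 0.41 × 26.829 = 11; length term: −675/41 = −16.463
Tm = 81.5 + (-8.084) + 11 − 16.463 = 67.953 → 68.0°C

68.0°C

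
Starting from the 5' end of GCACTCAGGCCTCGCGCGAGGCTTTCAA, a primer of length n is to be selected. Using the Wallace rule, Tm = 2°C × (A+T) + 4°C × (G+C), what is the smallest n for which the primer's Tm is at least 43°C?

First 12 bases: GCACTCAGGCCT → Tm = 40°C (< 43°C)
First 13 bases: GCACTCAGGCCTC → Tm = 44°C (≥ 43°C)
Each additional base adds 2°C (A/T) or 4°C (G/C), so Tm is non-decreasing in n; n = 13 is the first length to reach 43°C.

n = 13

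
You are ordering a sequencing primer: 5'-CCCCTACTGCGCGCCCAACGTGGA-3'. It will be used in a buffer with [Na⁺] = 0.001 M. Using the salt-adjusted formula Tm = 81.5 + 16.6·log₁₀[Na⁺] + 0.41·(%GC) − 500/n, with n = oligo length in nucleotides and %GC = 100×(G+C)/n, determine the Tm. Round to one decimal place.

Length n = 24. Counting bases: G=6, C=11, A=4, T=3
G+C = 17, so %GC = 17/24 × 100 = 70.833%
Salt term: 16.6 × (-3) = -49.8
GC term: 0.41 × 70.833 = 29.042; length term: −500/24 = −20.833
Tm = 81.5 + (-49.8) + 29.042 − 20.833 = 39.909 → 39.9°C

39.9°C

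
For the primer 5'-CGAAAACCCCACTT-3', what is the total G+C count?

7

A=5, C=6, G=1, T=2
G+C = 1 + 6 = 7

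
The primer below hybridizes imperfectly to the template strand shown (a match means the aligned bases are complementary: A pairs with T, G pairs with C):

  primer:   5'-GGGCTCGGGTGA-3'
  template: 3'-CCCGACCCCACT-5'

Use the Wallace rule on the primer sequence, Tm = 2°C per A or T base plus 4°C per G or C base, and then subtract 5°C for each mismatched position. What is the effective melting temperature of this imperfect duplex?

37°C

Primer base counts: A=1, T=2, G=7, C=2 → A+T=3, G+C=9
Perfect-match Tm = 2(3) + 4(9) = 6 + 36 = 42°C
Mismatches (positions where the bases are not complementary): 1 (at position 6)
Effective Tm = 42 − 1×5 = 42 − 5 = 37°C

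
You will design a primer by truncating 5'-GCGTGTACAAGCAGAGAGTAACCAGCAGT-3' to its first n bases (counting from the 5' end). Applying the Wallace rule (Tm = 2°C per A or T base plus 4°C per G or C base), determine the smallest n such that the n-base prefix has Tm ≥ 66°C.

n = 22

First 21 bases: GCGTGTACAAGCAGAGAGTAA → Tm = 62°C (< 66°C)
First 22 bases: GCGTGTACAAGCAGAGAGTAAC → Tm = 66°C (≥ 66°C)
Each additional base adds 2°C (A/T) or 4°C (G/C), so Tm is non-decreasing in n; n = 22 is the first length to reach 66°C.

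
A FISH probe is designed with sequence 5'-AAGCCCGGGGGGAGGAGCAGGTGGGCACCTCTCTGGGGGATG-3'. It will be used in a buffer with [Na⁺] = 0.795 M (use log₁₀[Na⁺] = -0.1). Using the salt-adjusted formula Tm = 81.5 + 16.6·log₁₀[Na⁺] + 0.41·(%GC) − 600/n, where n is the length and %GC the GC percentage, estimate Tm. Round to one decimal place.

Length n = 42. Scanning the sequence gives T=5, A=7, G=21, C=9.
G+C = 30, so %GC = 30/42 × 100 = 71.429%
Salt term: 16.6 × (-0.1) = -1.66
GC term: 0.41 × 71.429 = 29.286; length term: −600/42 = −14.286
Tm = 81.5 + (-1.66) + 29.286 − 14.286 = 94.84 → 94.8°C

94.8°C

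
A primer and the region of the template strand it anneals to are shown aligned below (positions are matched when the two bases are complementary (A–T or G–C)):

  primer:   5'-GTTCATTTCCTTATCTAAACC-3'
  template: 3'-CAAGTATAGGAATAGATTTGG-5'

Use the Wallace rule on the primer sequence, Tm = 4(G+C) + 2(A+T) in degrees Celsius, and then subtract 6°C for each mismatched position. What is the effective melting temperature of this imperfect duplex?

50°C

Primer base counts: A=5, T=9, G=1, C=6 → A+T=14, G+C=7
Perfect-match Tm = 2(14) + 4(7) = 28 + 28 = 56°C
Mismatches (positions where the bases are not complementary): 1 (at position 7)
Effective Tm = 56 − 1×6 = 56 − 6 = 50°C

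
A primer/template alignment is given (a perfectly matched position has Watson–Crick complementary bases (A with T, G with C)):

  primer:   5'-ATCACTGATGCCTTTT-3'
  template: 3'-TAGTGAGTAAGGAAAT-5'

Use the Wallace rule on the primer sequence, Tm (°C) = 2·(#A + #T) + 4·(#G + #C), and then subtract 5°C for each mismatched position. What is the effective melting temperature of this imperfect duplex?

Primer base counts: A=3, T=7, G=2, C=4 → A+T=10, G+C=6
Perfect-match Tm = 2(10) + 4(6) = 20 + 24 = 44°C
Mismatches (positions where the bases are not complementary): 3 (at positions 7, 10, 16)
Effective Tm = 44 − 3×5 = 44 − 15 = 29°C

29°C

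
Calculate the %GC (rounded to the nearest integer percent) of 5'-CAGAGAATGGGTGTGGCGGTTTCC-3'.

58%

Scanning the sequence gives C=4, A=4, G=10, T=6.
G+C = 10 + 4 = 14 out of 24 bases
%GC = 14/24 × 100 = 58.33% ≈ 58%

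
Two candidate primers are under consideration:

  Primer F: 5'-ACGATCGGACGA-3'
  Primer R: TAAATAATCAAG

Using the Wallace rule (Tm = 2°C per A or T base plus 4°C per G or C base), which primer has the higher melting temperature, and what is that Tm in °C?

Primer F, 38°C

Primer F: A+T=5, G+C=7 → Tm = 2(5)+4(7) = 38°C
Primer R: A+T=10, G+C=2 → Tm = 2(10)+4(2) = 28°C
38°C vs 28°C → primer F is higher.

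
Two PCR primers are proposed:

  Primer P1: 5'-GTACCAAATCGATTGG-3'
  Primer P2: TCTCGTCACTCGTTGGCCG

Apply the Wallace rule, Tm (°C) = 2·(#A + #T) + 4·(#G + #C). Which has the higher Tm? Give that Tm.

Primer P1: A+T=9, G+C=7 → Tm = 2(9)+4(7) = 46°C
Primer P2: A+T=7, G+C=12 → Tm = 2(7)+4(12) = 62°C
46°C vs 62°C → primer P2 is higher.

Primer P2, 62°C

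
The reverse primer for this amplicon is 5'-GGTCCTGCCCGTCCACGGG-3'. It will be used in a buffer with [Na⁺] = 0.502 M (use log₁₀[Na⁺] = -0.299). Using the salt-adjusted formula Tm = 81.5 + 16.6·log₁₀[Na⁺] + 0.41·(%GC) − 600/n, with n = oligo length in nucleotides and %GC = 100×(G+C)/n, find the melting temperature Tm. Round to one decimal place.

77.3°C

Length n = 19. Scanning the sequence gives G=7, T=3, A=1, C=8.
G+C = 15, so %GC = 15/19 × 100 = 78.947%
Salt term: 16.6 × (-0.299) = -4.963
GC term: 0.41 × 78.947 = 32.368; length term: −600/19 = −31.579
Tm = 81.5 + (-4.963) + 32.368 − 31.579 = 77.326 → 77.3°C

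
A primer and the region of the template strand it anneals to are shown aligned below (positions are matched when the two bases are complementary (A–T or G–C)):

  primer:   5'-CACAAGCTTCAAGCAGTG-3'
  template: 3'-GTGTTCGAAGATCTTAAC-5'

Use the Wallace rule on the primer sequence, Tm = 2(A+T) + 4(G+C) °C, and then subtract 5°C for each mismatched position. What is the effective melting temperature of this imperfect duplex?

Primer base counts: A=6, T=3, G=4, C=5 → A+T=9, G+C=9
Perfect-match Tm = 2(9) + 4(9) = 18 + 36 = 54°C
Mismatches (positions where the bases are not complementary): 3 (at positions 11, 14, 16)
Effective Tm = 54 − 3×5 = 54 − 15 = 39°C

39°C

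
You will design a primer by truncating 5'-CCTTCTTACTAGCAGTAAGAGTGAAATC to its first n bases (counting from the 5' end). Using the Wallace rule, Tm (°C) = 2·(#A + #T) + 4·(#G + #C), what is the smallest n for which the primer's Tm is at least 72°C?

n = 26

First 25 bases: CCTTCTTACTAGCAGTAAGAGTGAA → Tm = 70°C (< 72°C)
First 26 bases: CCTTCTTACTAGCAGTAAGAGTGAAA → Tm = 72°C (≥ 72°C)
Each additional base adds 2°C (A/T) or 4°C (G/C), so Tm is non-decreasing in n; n = 26 is the first length to reach 72°C.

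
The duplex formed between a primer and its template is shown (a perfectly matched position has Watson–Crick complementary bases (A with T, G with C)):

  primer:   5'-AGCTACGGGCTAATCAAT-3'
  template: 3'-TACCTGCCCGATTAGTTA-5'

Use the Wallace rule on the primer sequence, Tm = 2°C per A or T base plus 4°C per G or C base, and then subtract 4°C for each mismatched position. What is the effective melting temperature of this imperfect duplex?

Primer base counts: A=6, T=4, G=4, C=4 → A+T=10, G+C=8
Perfect-match Tm = 2(10) + 4(8) = 20 + 32 = 52°C
Mismatches (positions where the bases are not complementary): 3 (at positions 2, 3, 4)
Effective Tm = 52 − 3×4 = 52 − 12 = 40°C

40°C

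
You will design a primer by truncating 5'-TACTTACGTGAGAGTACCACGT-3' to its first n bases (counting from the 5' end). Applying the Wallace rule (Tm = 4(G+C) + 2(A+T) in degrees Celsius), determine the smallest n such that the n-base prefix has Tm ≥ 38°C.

First 13 bases: TACTTACGTGAGA → Tm = 36°C (< 38°C)
First 14 bases: TACTTACGTGAGAG → Tm = 40°C (≥ 38°C)
Since every base adds ≥2°C, Tm only increases with n, so the threshold is first crossed at n = 14.

n = 14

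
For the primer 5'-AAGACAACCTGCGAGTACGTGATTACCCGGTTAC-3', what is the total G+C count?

17

Scanning the sequence gives G=8, C=9, A=10, T=7.
G+C = 8 + 9 = 17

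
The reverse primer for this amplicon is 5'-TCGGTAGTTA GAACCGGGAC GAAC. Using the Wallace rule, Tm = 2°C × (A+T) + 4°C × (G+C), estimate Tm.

74°C

Scanning the sequence gives A=7, T=4, G=8, C=5.
A+T = 11, G+C = 13
Tm = 2(11) + 4(13) = 22 + 52 = 74°C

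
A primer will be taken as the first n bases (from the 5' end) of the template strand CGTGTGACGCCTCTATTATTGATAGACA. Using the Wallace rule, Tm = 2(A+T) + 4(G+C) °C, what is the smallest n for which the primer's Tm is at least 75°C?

n = 27

First 26 bases: CGTGTGACGCCTCTATTATTGATAGA → Tm = 74°C (< 75°C)
First 27 bases: CGTGTGACGCCTCTATTATTGATAGAC → Tm = 78°C (≥ 75°C)
Each additional base adds 2°C (A/T) or 4°C (G/C), so Tm is non-decreasing in n; n = 27 is the first length to reach 75°C.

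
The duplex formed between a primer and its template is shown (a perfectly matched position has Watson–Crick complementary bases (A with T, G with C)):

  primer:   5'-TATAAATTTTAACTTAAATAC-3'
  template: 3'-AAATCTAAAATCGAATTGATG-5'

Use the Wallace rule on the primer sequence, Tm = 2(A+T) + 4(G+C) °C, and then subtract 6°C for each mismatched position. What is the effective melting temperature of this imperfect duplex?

22°C

Primer base counts: A=10, T=9, G=0, C=2 → A+T=19, G+C=2
Perfect-match Tm = 2(19) + 4(2) = 38 + 8 = 46°C
Mismatches (positions where the bases are not complementary): 4 (at positions 2, 5, 12, 18)
Effective Tm = 46 − 4×6 = 46 − 24 = 22°C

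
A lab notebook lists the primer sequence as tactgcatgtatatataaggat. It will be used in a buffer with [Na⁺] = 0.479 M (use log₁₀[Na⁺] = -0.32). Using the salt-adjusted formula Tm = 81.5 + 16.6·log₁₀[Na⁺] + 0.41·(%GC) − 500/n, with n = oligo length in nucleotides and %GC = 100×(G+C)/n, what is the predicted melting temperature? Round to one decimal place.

Length n = 22. Base counts: C=2, T=8, G=4, A=8
G+C = 6, so %GC = 6/22 × 100 = 27.273%
Salt term: 16.6 × (-0.32) = -5.312
GC term: 0.41 × 27.273 = 11.182; length term: −500/22 = −22.727
Tm = 81.5 + (-5.312) + 11.182 − 22.727 = 64.643 → 64.6°C

64.6°C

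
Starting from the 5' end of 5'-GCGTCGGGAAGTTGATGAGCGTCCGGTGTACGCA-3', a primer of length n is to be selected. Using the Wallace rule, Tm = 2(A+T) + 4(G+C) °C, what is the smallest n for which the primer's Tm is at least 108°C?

n = 33

First 32 bases: GCGTCGGGAAGTTGATGAGCGTCCGGTGTACG → Tm = 104°C (< 108°C)
First 33 bases: GCGTCGGGAAGTTGATGAGCGTCCGGTGTACGC → Tm = 108°C (≥ 108°C)
Since every base adds ≥2°C, Tm only increases with n, so the threshold is first crossed at n = 33.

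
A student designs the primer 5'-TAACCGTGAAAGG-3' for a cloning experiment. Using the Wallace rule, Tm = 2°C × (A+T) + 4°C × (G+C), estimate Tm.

38°C

Scanning the sequence gives C=2, A=5, T=2, G=4.
A+T = 7, G+C = 6
Tm = 2×7 + 4×6 = 38°C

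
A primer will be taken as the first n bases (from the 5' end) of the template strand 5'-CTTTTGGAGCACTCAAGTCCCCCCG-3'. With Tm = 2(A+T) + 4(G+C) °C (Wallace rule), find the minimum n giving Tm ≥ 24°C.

First 8 bases: CTTTTGGA → Tm = 22°C (< 24°C)
First 9 bases: CTTTTGGAG → Tm = 26°C (≥ 24°C)
Each additional base adds 2°C (A/T) or 4°C (G/C), so Tm is non-decreasing in n; n = 9 is the first length to reach 24°C.

n = 9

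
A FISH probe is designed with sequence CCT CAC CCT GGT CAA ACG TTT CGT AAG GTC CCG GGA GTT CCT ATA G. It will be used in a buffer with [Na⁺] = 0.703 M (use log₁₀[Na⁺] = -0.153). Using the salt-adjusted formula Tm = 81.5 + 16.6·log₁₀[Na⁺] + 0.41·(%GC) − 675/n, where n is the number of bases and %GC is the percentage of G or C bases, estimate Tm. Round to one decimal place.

Length n = 46. Base counts: G=11, A=9, T=12, C=14
G+C = 25, so %GC = 25/46 × 100 = 54.348%
Salt term: 16.6 × (-0.153) = -2.54
GC term: 0.41 × 54.348 = 22.283; length term: −675/46 = −14.674
Tm = 81.5 + (-2.54) + 22.283 − 14.674 = 86.569 → 86.6°C

86.6°C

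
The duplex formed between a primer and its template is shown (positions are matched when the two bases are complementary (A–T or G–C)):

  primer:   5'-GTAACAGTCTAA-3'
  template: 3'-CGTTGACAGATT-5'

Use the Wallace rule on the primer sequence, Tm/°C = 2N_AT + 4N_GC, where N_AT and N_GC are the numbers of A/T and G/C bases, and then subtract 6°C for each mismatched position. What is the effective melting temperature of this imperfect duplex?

Primer base counts: A=5, T=3, G=2, C=2 → A+T=8, G+C=4
Perfect-match Tm = 2(8) + 4(4) = 16 + 16 = 32°C
Mismatches (positions where the bases are not complementary): 2 (at positions 2, 6)
Effective Tm = 32 − 2×6 = 32 − 12 = 20°C

20°C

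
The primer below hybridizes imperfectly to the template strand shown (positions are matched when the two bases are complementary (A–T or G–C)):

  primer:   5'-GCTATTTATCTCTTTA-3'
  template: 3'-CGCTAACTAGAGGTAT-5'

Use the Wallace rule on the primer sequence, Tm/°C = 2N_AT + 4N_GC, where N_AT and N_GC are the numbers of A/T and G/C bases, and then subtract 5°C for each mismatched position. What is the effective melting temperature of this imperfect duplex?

20°C

Primer base counts: A=3, T=9, G=1, C=3 → A+T=12, G+C=4
Perfect-match Tm = 2(12) + 4(4) = 24 + 16 = 40°C
Mismatches (positions where the bases are not complementary): 4 (at positions 3, 7, 13, 14)
Effective Tm = 40 − 4×5 = 40 − 20 = 20°C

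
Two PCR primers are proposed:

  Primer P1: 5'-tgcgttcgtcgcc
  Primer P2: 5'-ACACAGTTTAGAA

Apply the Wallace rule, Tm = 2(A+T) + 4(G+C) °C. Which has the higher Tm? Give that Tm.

Primer P1: A+T=4, G+C=9 → Tm = 2(4)+4(9) = 44°C
Primer P2: A+T=9, G+C=4 → Tm = 2(9)+4(4) = 34°C
44°C vs 34°C → primer P1 is higher.

Primer P1, 44°C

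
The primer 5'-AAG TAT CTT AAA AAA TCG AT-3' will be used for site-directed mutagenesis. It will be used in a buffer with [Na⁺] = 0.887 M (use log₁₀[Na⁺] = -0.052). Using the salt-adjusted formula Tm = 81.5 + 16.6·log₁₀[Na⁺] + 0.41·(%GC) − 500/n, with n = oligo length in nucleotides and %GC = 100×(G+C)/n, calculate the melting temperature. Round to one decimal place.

63.8°C

Length n = 20. T=6, C=2, A=10, G=2
G+C = 4, so %GC = 4/20 × 100 = 20%
Salt term: 16.6 × (-0.052) = -0.863
GC term: 0.41 × 20 = 8.2; length term: −500/20 = −25
Tm = 81.5 + (-0.863) + 8.2 − 25 = 63.837 → 63.8°C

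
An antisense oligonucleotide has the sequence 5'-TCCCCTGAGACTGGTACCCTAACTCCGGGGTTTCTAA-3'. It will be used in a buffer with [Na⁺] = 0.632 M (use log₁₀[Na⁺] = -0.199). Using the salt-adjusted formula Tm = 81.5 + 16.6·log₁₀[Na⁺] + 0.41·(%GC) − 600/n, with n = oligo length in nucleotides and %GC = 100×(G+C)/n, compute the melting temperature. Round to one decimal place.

Length n = 37. C=12, A=7, T=10, G=8
G+C = 20, so %GC = 20/37 × 100 = 54.054%
Salt term: 16.6 × (-0.199) = -3.303
GC term: 0.41 × 54.054 = 22.162; length term: −600/37 = −16.216
Tm = 81.5 + (-3.303) + 22.162 − 16.216 = 84.143 → 84.1°C

84.1°C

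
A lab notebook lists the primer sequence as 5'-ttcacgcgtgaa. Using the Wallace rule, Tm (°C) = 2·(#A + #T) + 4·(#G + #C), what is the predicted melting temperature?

Counting bases: T=3, G=3, C=3, A=3
AT pairs contribute 6, GC pairs contribute 6.
Tm = 2×6 + 4×6 = 36°C

36°C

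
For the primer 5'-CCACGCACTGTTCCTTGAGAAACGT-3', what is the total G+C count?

T=6, A=6, C=8, G=5
Total G or C: 5 + 8 = 13

13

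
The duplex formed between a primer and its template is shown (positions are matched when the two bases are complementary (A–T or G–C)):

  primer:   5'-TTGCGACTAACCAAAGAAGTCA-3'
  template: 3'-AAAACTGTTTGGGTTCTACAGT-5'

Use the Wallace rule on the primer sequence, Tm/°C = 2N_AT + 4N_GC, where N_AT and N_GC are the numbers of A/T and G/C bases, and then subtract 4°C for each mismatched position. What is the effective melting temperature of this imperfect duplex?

42°C

Primer base counts: A=9, T=4, G=4, C=5 → A+T=13, G+C=9
Perfect-match Tm = 2(13) + 4(9) = 26 + 36 = 62°C
Mismatches (positions where the bases are not complementary): 5 (at positions 3, 4, 8, 13, 18)
Effective Tm = 62 − 5×4 = 62 − 20 = 42°C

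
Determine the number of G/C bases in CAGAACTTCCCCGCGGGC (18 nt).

13

Scanning the sequence gives C=8, T=2, A=3, G=5.
G+C = 5 + 8 = 13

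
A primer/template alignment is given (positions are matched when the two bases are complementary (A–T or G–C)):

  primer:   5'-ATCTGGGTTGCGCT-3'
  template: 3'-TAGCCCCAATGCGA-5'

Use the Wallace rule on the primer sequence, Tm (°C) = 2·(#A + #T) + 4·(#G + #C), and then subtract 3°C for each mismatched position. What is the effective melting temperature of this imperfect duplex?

Primer base counts: A=1, T=5, G=5, C=3 → A+T=6, G+C=8
Perfect-match Tm = 2(6) + 4(8) = 12 + 32 = 44°C
Mismatches (positions where the bases are not complementary): 2 (at positions 4, 10)
Effective Tm = 44 − 2×3 = 44 − 6 = 38°C

38°C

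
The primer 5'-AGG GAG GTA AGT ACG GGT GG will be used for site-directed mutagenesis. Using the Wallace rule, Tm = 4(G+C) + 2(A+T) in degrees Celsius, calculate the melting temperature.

Scanning the sequence gives A=5, C=1, T=3, G=11.
A+T = 8, G+C = 12
Tm = 2(8) + 4(12) = 16 + 48 = 64°C

64°C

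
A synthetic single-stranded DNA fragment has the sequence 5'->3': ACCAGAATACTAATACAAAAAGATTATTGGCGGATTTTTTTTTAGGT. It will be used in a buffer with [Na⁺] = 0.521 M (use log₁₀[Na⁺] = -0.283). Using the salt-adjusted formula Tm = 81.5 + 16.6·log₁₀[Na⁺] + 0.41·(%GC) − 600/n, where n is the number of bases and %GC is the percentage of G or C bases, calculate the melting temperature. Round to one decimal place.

75.4°C

Length n = 47. Scanning the sequence gives T=17, G=8, A=17, C=5.
G+C = 13, so %GC = 13/47 × 100 = 27.66%
Salt term: 16.6 × (-0.283) = -4.698
GC term: 0.41 × 27.66 = 11.341; length term: −600/47 = −12.766
Tm = 81.5 + (-4.698) + 11.341 − 12.766 = 75.377 → 75.4°C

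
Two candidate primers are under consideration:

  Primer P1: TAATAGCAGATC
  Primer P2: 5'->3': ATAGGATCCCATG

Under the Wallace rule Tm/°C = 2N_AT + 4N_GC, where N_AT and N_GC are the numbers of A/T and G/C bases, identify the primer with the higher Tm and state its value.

Primer P1: A+T=8, G+C=4 → Tm = 2(8)+4(4) = 32°C
Primer P2: A+T=7, G+C=6 → Tm = 2(7)+4(6) = 38°C
32°C vs 38°C → primer P2 is higher.

Primer P2, 38°C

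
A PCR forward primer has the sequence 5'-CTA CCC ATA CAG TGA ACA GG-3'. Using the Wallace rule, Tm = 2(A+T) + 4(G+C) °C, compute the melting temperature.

Base counts: C=6, A=7, G=4, T=3
A+T = 10, G+C = 10
Tm = 2(10) + 4(10) = 20 + 40 = 60°C

60°C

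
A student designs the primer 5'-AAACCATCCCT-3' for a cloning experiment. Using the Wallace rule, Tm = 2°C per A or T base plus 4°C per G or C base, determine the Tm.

32°C

Scanning the sequence gives A=4, C=5, T=2, G=0.
So N_AT = 6 and N_GC = 5.
Tm = 2(6) + 4(5) = 12 + 20 = 32°C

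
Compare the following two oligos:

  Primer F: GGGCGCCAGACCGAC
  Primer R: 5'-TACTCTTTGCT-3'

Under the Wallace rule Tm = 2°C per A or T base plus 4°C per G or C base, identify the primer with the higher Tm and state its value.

Primer F: A+T=3, G+C=12 → Tm = 2(3)+4(12) = 54°C
Primer R: A+T=7, G+C=4 → Tm = 2(7)+4(4) = 30°C
54°C vs 30°C → primer F is higher.

Primer F, 54°C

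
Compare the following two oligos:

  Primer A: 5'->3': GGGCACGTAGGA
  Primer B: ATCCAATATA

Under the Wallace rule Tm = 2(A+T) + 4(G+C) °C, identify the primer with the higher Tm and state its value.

Primer A: A+T=4, G+C=8 → Tm = 2(4)+4(8) = 40°C
Primer B: A+T=8, G+C=2 → Tm = 2(8)+4(2) = 24°C
40°C vs 24°C → primer A is higher.

Primer A, 40°C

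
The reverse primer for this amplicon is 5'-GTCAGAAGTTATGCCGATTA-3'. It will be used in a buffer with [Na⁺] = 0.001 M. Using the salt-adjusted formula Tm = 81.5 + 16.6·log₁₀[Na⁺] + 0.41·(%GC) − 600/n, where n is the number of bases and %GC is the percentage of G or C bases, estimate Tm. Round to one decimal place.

18.1°C

Length n = 20. Base counts: A=6, G=5, T=6, C=3
G+C = 8, so %GC = 8/20 × 100 = 40%
Salt term: 16.6 × (-3) = -49.8
GC term: 0.41 × 40 = 16.4; length term: −600/20 = −30
Tm = 81.5 + (-49.8) + 16.4 − 30 = 18.1 → 18.1°C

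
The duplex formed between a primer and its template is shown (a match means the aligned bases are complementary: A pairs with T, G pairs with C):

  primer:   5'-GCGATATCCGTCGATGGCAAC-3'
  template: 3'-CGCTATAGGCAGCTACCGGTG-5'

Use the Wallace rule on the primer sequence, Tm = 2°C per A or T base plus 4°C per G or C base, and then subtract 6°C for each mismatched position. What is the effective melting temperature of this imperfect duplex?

Primer base counts: A=5, T=4, G=6, C=6 → A+T=9, G+C=12
Perfect-match Tm = 2(9) + 4(12) = 18 + 48 = 66°C
Mismatches (positions where the bases are not complementary): 1 (at position 19)
Effective Tm = 66 − 1×6 = 66 − 6 = 60°C

60°C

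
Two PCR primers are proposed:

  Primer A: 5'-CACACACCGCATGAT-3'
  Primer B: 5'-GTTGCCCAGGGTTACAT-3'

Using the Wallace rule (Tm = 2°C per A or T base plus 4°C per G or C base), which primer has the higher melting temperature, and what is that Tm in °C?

Primer B, 52°C

Primer A: A+T=7, G+C=8 → Tm = 2(7)+4(8) = 46°C
Primer B: A+T=8, G+C=9 → Tm = 2(8)+4(9) = 52°C
46°C vs 52°C → primer B is higher.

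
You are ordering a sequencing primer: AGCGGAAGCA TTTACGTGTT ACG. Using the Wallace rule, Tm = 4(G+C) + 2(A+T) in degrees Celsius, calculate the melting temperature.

T=6, C=4, G=7, A=6
A+T = 12, G+C = 11
Tm = 2×12 + 4×11 = 68°C

68°C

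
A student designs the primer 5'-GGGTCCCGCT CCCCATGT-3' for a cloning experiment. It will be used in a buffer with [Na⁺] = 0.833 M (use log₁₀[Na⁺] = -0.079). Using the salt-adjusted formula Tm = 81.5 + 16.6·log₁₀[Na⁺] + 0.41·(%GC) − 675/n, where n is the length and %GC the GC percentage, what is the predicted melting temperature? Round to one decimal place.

72.3°C

Length n = 18. Base counts: C=8, G=5, T=4, A=1
G+C = 13, so %GC = 13/18 × 100 = 72.222%
Salt term: 16.6 × (-0.079) = -1.311
GC term: 0.41 × 72.222 = 29.611; length term: −675/18 = −37.5
Tm = 81.5 + (-1.311) + 29.611 − 37.5 = 72.3 → 72.3°C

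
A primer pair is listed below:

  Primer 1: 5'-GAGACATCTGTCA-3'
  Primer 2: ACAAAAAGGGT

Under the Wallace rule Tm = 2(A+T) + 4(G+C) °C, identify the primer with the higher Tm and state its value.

Primer 1: A+T=7, G+C=6 → Tm = 2(7)+4(6) = 38°C
Primer 2: A+T=7, G+C=4 → Tm = 2(7)+4(4) = 30°C
38°C vs 30°C → primer 1 is higher.

Primer 1, 38°C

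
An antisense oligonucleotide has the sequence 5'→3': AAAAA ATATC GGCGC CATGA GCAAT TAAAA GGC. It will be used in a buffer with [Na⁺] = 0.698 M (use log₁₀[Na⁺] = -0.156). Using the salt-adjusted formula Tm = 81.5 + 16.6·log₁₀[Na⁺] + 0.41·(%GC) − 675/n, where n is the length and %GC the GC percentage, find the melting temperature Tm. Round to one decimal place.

Length n = 33. G=7, A=15, C=6, T=5
G+C = 13, so %GC = 13/33 × 100 = 39.394%
Salt term: 16.6 × (-0.156) = -2.59
GC term: 0.41 × 39.394 = 16.152; length term: −675/33 = −20.455
Tm = 81.5 + (-2.59) + 16.152 − 20.455 = 74.607 → 74.6°C

74.6°C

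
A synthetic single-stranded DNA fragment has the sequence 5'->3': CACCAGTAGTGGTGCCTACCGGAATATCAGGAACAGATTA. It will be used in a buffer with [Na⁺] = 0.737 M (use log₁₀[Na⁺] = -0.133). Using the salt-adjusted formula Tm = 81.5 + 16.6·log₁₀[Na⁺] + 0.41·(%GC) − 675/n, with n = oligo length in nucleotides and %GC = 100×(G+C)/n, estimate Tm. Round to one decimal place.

81.9°C

Length n = 40. Base counts: G=10, T=8, C=9, A=13
G+C = 19, so %GC = 19/40 × 100 = 47.5%
Salt term: 16.6 × (-0.133) = -2.208
GC term: 0.41 × 47.5 = 19.475; length term: −675/40 = −16.875
Tm = 81.5 + (-2.208) + 19.475 − 16.875 = 81.892 → 81.9°C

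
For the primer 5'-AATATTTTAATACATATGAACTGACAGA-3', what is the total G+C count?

6

Scanning the sequence gives G=3, A=13, T=9, C=3.
Total G or C: 3 + 3 = 6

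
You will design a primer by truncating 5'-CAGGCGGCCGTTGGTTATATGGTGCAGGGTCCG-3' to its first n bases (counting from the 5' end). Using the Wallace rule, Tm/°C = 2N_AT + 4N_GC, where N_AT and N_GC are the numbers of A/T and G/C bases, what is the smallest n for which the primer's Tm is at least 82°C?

n = 26

First 25 bases: CAGGCGGCCGTTGGTTATATGGTGC → Tm = 80°C (< 82°C)
First 26 bases: CAGGCGGCCGTTGGTTATATGGTGCA → Tm = 82°C (≥ 82°C)
Each additional base adds 2°C (A/T) or 4°C (G/C), so Tm is non-decreasing in n; n = 26 is the first length to reach 82°C.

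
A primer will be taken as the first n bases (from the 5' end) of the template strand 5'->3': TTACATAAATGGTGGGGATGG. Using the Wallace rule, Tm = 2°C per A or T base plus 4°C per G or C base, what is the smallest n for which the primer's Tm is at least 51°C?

n = 19

First 18 bases: TTACATAAATGGTGGGGA → Tm = 50°C (< 51°C)
First 19 bases: TTACATAAATGGTGGGGAT → Tm = 52°C (≥ 51°C)
Since every base adds ≥2°C, Tm only increases with n, so the threshold is first crossed at n = 19.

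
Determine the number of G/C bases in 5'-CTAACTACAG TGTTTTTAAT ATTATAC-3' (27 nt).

Base counts: T=12, C=4, A=9, G=2
Total G or C: 2 + 4 = 6

6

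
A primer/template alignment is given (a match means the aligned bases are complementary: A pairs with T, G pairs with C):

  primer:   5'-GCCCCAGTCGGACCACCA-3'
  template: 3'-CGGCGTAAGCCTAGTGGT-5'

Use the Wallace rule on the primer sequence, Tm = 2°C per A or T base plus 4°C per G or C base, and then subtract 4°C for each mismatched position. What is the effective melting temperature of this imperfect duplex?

50°C

Primer base counts: A=4, T=1, G=4, C=9 → A+T=5, G+C=13
Perfect-match Tm = 2(5) + 4(13) = 10 + 52 = 62°C
Mismatches (positions where the bases are not complementary): 3 (at positions 4, 7, 13)
Effective Tm = 62 − 3×4 = 62 − 12 = 50°C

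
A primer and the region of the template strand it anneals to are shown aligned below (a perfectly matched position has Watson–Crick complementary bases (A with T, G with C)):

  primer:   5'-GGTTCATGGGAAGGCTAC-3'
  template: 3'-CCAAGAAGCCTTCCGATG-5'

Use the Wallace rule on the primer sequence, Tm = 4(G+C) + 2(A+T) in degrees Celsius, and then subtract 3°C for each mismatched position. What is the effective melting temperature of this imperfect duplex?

50°C

Primer base counts: A=4, T=4, G=7, C=3 → A+T=8, G+C=10
Perfect-match Tm = 2(8) + 4(10) = 16 + 40 = 56°C
Mismatches (positions where the bases are not complementary): 2 (at positions 6, 8)
Effective Tm = 56 − 2×3 = 56 − 6 = 50°C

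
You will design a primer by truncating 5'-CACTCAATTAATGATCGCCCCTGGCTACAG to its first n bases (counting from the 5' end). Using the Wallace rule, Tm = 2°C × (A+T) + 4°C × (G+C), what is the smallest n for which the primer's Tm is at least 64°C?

n = 22

First 21 bases: CACTCAATTAATGATCGCCCC → Tm = 62°C (< 64°C)
First 22 bases: CACTCAATTAATGATCGCCCCT → Tm = 64°C (≥ 64°C)
Since every base adds ≥2°C, Tm only increases with n, so the threshold is first crossed at n = 22.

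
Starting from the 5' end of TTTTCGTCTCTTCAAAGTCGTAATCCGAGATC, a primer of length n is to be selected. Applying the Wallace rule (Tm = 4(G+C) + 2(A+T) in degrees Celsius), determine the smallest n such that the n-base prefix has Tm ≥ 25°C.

First 9 bases: TTTTCGTCT → Tm = 24°C (< 25°C)
First 10 bases: TTTTCGTCTC → Tm = 28°C (≥ 25°C)
Each additional base adds 2°C (A/T) or 4°C (G/C), so Tm is non-decreasing in n; n = 10 is the first length to reach 25°C.

n = 10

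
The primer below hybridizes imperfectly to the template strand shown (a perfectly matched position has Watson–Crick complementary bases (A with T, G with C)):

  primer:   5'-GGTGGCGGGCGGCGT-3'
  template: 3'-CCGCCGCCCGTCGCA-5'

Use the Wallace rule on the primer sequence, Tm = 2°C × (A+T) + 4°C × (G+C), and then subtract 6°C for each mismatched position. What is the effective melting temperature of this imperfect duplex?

Primer base counts: A=0, T=2, G=10, C=3 → A+T=2, G+C=13
Perfect-match Tm = 2(2) + 4(13) = 4 + 52 = 56°C
Mismatches (positions where the bases are not complementary): 2 (at positions 3, 11)
Effective Tm = 56 − 2×6 = 56 − 12 = 44°C

44°C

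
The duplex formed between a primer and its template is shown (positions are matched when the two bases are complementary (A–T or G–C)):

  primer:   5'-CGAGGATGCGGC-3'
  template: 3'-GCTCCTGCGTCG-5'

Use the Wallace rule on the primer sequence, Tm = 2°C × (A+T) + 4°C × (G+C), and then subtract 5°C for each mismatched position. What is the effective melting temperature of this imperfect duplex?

32°C

Primer base counts: A=2, T=1, G=6, C=3 → A+T=3, G+C=9
Perfect-match Tm = 2(3) + 4(9) = 6 + 36 = 42°C
Mismatches (positions where the bases are not complementary): 2 (at positions 7, 10)
Effective Tm = 42 − 2×5 = 42 − 10 = 32°C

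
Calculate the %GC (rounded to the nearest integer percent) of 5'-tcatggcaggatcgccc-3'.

A=3, C=6, G=5, T=3
G+C = 5 + 6 = 11 out of 17 bases
%GC = 11/17 × 100 = 64.71% ≈ 65%

65%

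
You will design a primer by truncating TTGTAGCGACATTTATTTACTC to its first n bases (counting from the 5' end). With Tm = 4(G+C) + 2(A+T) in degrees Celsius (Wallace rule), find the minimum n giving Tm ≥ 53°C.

n = 21

First 20 bases: TTGTAGCGACATTTATTTAC → Tm = 52°C (< 53°C)
First 21 bases: TTGTAGCGACATTTATTTACT → Tm = 54°C (≥ 53°C)
Each additional base adds 2°C (A/T) or 4°C (G/C), so Tm is non-decreasing in n; n = 21 is the first length to reach 53°C.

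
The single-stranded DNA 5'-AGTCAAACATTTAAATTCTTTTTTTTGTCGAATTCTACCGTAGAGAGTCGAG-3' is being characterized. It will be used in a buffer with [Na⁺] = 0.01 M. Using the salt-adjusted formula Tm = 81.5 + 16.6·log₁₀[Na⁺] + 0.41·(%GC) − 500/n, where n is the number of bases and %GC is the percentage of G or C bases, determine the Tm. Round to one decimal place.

52.1°C

Length n = 52. A=15, C=8, T=20, G=9
G+C = 17, so %GC = 17/52 × 100 = 32.692%
Salt term: 16.6 × (-2) = -33.2
GC term: 0.41 × 32.692 = 13.404; length term: −500/52 = −9.615
Tm = 81.5 + (-33.2) + 13.404 − 9.615 = 52.089 → 52.1°C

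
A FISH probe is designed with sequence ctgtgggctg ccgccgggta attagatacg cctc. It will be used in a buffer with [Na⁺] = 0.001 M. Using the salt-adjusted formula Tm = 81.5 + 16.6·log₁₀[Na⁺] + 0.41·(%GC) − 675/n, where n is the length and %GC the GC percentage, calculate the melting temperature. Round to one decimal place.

37.2°C

Length n = 34. Counting bases: T=8, C=10, A=5, G=11
G+C = 21, so %GC = 21/34 × 100 = 61.765%
Salt term: 16.6 × (-3) = -49.8
GC term: 0.41 × 61.765 = 25.324; length term: −675/34 = −19.853
Tm = 81.5 + (-49.8) + 25.324 − 19.853 = 37.171 → 37.2°C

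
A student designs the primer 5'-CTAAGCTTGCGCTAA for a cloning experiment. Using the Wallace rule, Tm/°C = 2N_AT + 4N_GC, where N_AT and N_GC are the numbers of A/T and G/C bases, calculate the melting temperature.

44°C

Counting bases: A=4, G=3, T=4, C=4
So N_AT = 8 and N_GC = 7.
Tm = 4·7 + 2·8 = 28 + 16 = 44°C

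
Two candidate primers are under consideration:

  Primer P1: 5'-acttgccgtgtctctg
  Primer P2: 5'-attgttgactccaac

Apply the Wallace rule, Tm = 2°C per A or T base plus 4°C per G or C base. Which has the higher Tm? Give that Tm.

Primer P1: A+T=7, G+C=9 → Tm = 2(7)+4(9) = 50°C
Primer P2: A+T=9, G+C=6 → Tm = 2(9)+4(6) = 42°C
50°C vs 42°C → primer P1 is higher.

Primer P1, 50°C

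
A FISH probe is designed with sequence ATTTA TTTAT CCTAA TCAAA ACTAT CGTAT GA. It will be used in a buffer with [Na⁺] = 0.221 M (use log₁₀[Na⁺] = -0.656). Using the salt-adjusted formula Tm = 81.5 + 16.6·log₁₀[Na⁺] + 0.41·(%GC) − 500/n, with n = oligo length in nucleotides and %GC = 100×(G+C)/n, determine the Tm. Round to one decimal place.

64.0°C

Length n = 32. Counting bases: G=2, A=12, C=5, T=13
G+C = 7, so %GC = 7/32 × 100 = 21.875%
Salt term: 16.6 × (-0.656) = -10.89
GC term: 0.41 × 21.875 = 8.969; length term: −500/32 = −15.625
Tm = 81.5 + (-10.89) + 8.969 − 15.625 = 63.954 → 64.0°C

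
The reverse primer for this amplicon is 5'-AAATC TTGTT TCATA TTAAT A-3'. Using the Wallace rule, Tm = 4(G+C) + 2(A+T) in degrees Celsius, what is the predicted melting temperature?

48°C

Counting bases: T=10, A=8, G=1, C=2
A+T = 18, G+C = 3
Tm = 2(18) + 4(3) = 36 + 12 = 48°C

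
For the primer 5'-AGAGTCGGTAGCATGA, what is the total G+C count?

Counting bases: A=5, C=2, G=6, T=3
Total G or C: 6 + 2 = 8

8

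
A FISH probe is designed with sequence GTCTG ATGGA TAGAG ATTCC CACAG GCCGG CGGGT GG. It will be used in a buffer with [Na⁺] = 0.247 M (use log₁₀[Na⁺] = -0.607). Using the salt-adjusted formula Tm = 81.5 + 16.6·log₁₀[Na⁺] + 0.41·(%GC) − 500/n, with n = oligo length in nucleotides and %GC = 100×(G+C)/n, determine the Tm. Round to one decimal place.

Length n = 37. Base counts: G=15, C=8, T=7, A=7
G+C = 23, so %GC = 23/37 × 100 = 62.162%
Salt term: 16.6 × (-0.607) = -10.076
GC term: 0.41 × 62.162 = 25.486; length term: −500/37 = −13.514
Tm = 81.5 + (-10.076) + 25.486 − 13.514 = 83.396 → 83.4°C

83.4°C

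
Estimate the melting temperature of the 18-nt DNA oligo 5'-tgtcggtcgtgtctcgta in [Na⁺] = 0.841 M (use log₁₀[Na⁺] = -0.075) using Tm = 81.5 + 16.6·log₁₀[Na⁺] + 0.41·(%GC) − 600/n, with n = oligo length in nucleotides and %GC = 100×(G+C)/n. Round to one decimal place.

Length n = 18. Base counts: C=4, G=6, A=1, T=7
G+C = 10, so %GC = 10/18 × 100 = 55.556%
Salt term: 16.6 × (-0.075) = -1.245
GC term: 0.41 × 55.556 = 22.778; length term: −600/18 = −33.333
Tm = 81.5 + (-1.245) + 22.778 − 33.333 = 69.7 → 69.7°C

69.7°C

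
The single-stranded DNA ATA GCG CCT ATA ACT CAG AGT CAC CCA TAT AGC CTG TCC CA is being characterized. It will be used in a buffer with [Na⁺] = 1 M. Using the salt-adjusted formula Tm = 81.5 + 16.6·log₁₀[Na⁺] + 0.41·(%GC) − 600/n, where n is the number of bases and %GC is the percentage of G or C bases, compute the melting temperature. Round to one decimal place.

Length n = 41. Scanning the sequence gives A=12, C=14, G=6, T=9.
G+C = 20, so %GC = 20/41 × 100 = 48.78%
Salt term: 16.6 × (0) = 0
GC term: 0.41 × 48.78 = 20; length term: −600/41 = −14.634
Tm = 81.5 + (0) + 20 − 14.634 = 86.866 → 86.9°C

86.9°C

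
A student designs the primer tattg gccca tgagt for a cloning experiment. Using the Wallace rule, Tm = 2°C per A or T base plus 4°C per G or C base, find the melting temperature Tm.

44°C

Base counts: C=3, T=5, A=3, G=4
A+T = 8, G+C = 7
Tm = 2(8) + 4(7) = 16 + 28 = 44°C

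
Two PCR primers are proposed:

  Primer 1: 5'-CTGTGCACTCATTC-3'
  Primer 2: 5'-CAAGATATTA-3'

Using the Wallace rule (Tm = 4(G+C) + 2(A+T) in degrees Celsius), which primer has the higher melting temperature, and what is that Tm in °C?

Primer 1, 42°C

Primer 1: A+T=7, G+C=7 → Tm = 2(7)+4(7) = 42°C
Primer 2: A+T=8, G+C=2 → Tm = 2(8)+4(2) = 24°C
42°C vs 24°C → primer 1 is higher.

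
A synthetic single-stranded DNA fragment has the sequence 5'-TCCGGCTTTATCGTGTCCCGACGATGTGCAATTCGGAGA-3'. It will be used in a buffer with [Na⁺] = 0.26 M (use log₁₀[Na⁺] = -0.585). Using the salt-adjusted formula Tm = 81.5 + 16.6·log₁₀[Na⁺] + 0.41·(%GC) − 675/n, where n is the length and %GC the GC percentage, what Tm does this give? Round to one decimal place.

Length n = 39. Scanning the sequence gives T=11, G=11, A=7, C=10.
G+C = 21, so %GC = 21/39 × 100 = 53.846%
Salt term: 16.6 × (-0.585) = -9.711
GC term: 0.41 × 53.846 = 22.077; length term: −675/39 = −17.308
Tm = 81.5 + (-9.711) + 22.077 − 17.308 = 76.558 → 76.6°C

76.6°C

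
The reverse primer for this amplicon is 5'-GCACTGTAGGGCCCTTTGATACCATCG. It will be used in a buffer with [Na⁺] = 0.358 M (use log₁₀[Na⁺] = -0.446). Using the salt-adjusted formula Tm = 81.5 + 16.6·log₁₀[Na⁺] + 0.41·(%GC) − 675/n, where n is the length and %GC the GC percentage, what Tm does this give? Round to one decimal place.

71.9°C

Length n = 27. Scanning the sequence gives T=7, A=5, G=7, C=8.
G+C = 15, so %GC = 15/27 × 100 = 55.556%
Salt term: 16.6 × (-0.446) = -7.404
GC term: 0.41 × 55.556 = 22.778; length term: −675/27 = −25
Tm = 81.5 + (-7.404) + 22.778 − 25 = 71.874 → 71.9°C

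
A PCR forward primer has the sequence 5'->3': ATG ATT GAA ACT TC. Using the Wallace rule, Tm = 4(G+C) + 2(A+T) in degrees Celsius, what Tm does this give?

36°C

Counting bases: G=2, C=2, A=5, T=5
So N_AT = 10 and N_GC = 4.
Tm = 2(10) + 4(4) = 20 + 16 = 36°C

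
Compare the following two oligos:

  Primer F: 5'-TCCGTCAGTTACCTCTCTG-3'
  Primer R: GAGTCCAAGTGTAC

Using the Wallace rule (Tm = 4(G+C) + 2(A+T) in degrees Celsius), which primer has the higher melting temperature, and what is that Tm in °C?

Primer F: A+T=9, G+C=10 → Tm = 2(9)+4(10) = 58°C
Primer R: A+T=7, G+C=7 → Tm = 2(7)+4(7) = 42°C
58°C vs 42°C → primer F is higher.

Primer F, 58°C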